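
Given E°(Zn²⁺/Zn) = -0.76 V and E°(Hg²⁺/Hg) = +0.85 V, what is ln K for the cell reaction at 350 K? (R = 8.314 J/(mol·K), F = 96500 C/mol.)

ln K = 106.8

E°_cell = +0.85 − (-0.76) = 1.61 V, with n = 2 electrons transferred.
At equilibrium E = 0, so the Nernst equation gives ln K = nFE°/RT = (2)(96500)(1.61)/((8.314)(350)) = 106.78.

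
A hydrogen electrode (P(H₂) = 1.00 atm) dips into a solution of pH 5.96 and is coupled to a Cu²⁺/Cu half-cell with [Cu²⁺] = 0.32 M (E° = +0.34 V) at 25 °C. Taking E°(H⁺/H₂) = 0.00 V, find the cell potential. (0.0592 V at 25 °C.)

The Cu²⁺/Cu couple is the cathode, so E°_cell = 0.34 V; n = 2.
[H⁺] = 10^(−5.96) = 1.1 × 10^-6 M, and Q = [H⁺]^2 / ([Cu²⁺]·P(H₂)) = 3.76 × 10^-12.
E = E° − (0.0592/2) log Q = 0.34 − (0.0592/2)(-11.425) = 0.678 V.

0.68 V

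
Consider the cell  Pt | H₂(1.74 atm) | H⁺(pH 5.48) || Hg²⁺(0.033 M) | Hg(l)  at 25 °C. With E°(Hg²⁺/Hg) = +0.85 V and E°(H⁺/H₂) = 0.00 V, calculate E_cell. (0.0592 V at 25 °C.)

The Hg²⁺/Hg couple is the cathode, so E°_cell = 0.85 V; n = 2.
[H⁺] = 10^(−5.48) = 3.3 × 10^-6 M, and Q = [H⁺]^2 / ([Hg²⁺]·P(H₂)) = 1.91 × 10^-10.
E = E° − (0.0592/2) log Q = 0.85 − (0.0592/2)(-9.719) = 1.138 V.

1.14 V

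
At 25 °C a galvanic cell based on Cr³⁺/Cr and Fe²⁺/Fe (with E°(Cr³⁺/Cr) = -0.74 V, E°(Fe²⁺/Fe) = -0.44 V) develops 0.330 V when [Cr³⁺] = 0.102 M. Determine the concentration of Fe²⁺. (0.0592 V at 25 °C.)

2.3 M

From the Nernst equation, log Q = n(E° − E)/0.0592 = 6(0.30 − 0.330)/0.0592 = -3.041, so Q = 9.11 × 10^-4.
With Q = [Cr³⁺]^2/[Fe²⁺]^3 and the known concentrations, [Fe²⁺]^3 in the denominator gives [Fe²⁺] = 2.3 M.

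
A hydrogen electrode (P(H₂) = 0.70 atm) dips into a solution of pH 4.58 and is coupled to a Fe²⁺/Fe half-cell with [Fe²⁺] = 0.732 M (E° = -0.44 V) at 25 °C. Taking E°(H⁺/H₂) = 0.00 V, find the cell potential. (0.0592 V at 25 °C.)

The hydrogen couple is the cathode, so E°_cell = 0.44 V; n = 2.
[H⁺] = 10^(−4.58) = 2.6 × 10^-5 M, and Q = [Fe²⁺]·P(H₂) / [H⁺]^2 = 7.41 × 10^8.
E = E° − (0.0592/2) log Q = 0.44 − (0.0592/2)(8.870) = 0.177 V.

0.18 V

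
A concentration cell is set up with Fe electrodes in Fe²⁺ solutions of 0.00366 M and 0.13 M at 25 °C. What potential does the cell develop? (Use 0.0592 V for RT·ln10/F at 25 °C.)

Both half-cells are Fe²⁺/Fe, so E°_cell = 0. The concentrated side is the cathode; the cell reaction moves Fe²⁺ from high to low concentration with n = 2.
Q = [Fe²⁺]_dilute/[Fe²⁺]_conc = 0.00366/0.13 = 0.0282.
E = 0 − (0.0592/2) log Q = −(0.0592/2)(-1.550) = 0.0459 V.

0.046 V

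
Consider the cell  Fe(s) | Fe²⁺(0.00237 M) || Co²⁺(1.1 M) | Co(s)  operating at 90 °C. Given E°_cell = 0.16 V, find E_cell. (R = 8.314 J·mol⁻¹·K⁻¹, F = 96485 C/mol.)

0.256 V

Balancing electrons gives n = 2; the reaction quotient is Q = [Fe²⁺]/[Co²⁺] = 0.00215.
E = E° − (RT/nF) ln Q = 0.16 − (8.314×363)/(2×96485) × (-6.140) = 0.160 + 0.096 = 0.256 V.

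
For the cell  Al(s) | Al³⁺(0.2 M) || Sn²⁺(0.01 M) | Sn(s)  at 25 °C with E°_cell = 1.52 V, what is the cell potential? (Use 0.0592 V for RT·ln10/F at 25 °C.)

Balancing electrons gives n = 6; the reaction quotient is Q = [Al³⁺]^2/[Sn²⁺]^3 = 4 × 10^4.
At 25 °C, E = E° − (0.0592/n) log Q = 1.52 − (0.0592/6)(4.602) = 1.520 − 0.045 = 1.475 V.

1.47 V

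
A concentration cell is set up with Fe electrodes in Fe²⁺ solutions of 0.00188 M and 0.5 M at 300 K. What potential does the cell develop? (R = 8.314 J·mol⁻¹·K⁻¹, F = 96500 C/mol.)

Both half-cells are Fe²⁺/Fe, so E°_cell = 0. The concentrated side is the cathode; the cell reaction moves Fe²⁺ from high to low concentration with n = 2.
Q = [Fe²⁺]_dilute/[Fe²⁺]_conc = 0.00188/0.5 = 0.00376.
E = 0 − (RT/nF) ln Q = −((8.314×300)/(2×96500))(-5.583) = 0.0722 V.

0.072 V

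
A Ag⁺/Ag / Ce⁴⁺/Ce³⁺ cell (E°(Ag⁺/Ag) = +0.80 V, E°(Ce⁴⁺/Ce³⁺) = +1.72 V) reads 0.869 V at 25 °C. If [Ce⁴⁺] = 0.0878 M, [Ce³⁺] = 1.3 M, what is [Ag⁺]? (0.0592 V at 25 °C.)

0.49 M

From the Nernst equation, log Q = n(E° − E)/0.0592 = 1(0.92 − 0.869)/0.0592 = 0.861, so Q = 7.27.
With Q = [Ag⁺]·[Ce³⁺]/[Ce⁴⁺] and the known concentrations, [Ag⁺] in the numerator gives [Ag⁺] = 0.49 M.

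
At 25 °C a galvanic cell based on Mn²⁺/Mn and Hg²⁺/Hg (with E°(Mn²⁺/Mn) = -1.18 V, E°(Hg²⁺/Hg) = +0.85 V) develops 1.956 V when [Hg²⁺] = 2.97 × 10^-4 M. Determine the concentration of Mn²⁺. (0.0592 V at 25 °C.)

0.094 M

From the Nernst equation, log Q = n(E° − E)/0.0592 = 2(2.03 − 1.956)/0.0592 = 2.500, so Q = 316.
With Q = [Mn²⁺]/[Hg²⁺] and the known concentrations, [Mn²⁺] in the numerator gives [Mn²⁺] = 0.094 M.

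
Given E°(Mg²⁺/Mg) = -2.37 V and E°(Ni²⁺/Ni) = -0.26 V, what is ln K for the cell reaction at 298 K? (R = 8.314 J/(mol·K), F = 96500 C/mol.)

ln K = 164.4

E°_cell = -0.26 − (-2.37) = 2.11 V, with n = 2 electrons transferred.
At equilibrium E = 0, so the Nernst equation gives ln K = nFE°/RT = (2)(96500)(2.11)/((8.314)(298)) = 164.37.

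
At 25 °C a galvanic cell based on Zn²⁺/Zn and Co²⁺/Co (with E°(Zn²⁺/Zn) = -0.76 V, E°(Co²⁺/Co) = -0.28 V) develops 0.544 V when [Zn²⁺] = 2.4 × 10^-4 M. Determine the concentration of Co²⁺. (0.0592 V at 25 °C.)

0.035 M

From the Nernst equation, log Q = n(E° − E)/0.0592 = 2(0.48 − 0.544)/0.0592 = -2.162, so Q = 0.00688.
With Q = [Zn²⁺]/[Co²⁺] and the known concentrations, [Co²⁺] in the denominator gives [Co²⁺] = 0.035 M.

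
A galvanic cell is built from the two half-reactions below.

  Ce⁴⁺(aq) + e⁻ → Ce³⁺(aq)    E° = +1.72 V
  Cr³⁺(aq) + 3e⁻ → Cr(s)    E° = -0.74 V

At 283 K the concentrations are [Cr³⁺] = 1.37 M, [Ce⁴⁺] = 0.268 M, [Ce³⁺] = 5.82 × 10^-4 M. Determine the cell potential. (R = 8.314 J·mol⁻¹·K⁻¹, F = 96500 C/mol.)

2.61 V

The Ce⁴⁺/Ce³⁺ couple has the higher reduction potential and acts as the cathode, so E°_cell = +1.72 − (-0.74) = 2.46 V.
Balancing electrons gives n = 3; the reaction quotient is Q = [Cr³⁺]·[Ce³⁺]^3/[Ce⁴⁺]^3 = 1.4 × 10^-8.
E = E° − (RT/nF) ln Q = 2.46 − (8.314×283)/(3×96500) × (-18.082) = 2.460 + 0.147 = 2.607 V.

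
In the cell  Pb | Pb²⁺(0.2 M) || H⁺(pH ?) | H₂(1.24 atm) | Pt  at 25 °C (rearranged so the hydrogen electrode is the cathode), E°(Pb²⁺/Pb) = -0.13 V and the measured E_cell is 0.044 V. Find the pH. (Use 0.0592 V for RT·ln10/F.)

pH = 1.76

E°_cell = 0.13 V and n = 2.
log Q = n(E° − E)/0.0592 = 2×(0.13 − 0.044)/0.0592 = 2.905.
With Q = [Pb²⁺]·P(H₂) / [H⁺]^2, solving for [H⁺] gives log[H⁺] = -1.755, so pH = 1.76.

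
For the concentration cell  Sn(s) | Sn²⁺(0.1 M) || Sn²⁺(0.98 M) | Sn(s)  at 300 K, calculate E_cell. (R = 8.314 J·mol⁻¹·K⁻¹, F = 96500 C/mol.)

0.029 V

Both half-cells are Sn²⁺/Sn, so E°_cell = 0. The concentrated side is the cathode; the cell reaction moves Sn²⁺ from high to low concentration with n = 2.
Q = [Sn²⁺]_dilute/[Sn²⁺]_conc = 0.1/0.98 = 0.102.
E = 0 − (RT/nF) ln Q = −((8.314×300)/(2×96500))(-2.282) = 0.0295 V.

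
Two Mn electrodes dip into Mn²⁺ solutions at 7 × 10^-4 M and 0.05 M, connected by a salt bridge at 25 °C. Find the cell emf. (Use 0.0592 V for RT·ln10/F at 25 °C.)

Both half-cells are Mn²⁺/Mn, so E°_cell = 0. The concentrated side is the cathode; the cell reaction moves Mn²⁺ from high to low concentration with n = 2.
Q = [Mn²⁺]_dilute/[Mn²⁺]_conc = 7 × 10^-4/0.05 = 0.0140.
E = 0 − (0.0592/2) log Q = −(0.0592/2)(-1.854) = 0.0549 V.

0.055 V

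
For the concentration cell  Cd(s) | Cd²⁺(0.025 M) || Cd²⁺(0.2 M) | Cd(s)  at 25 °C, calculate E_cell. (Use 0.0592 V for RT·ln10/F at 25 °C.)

Both half-cells are Cd²⁺/Cd, so E°_cell = 0. The concentrated side is the cathode; the cell reaction moves Cd²⁺ from high to low concentration with n = 2.
Q = [Cd²⁺]_dilute/[Cd²⁺]_conc = 0.025/0.2 = 0.125.
E = 0 − (0.0592/2) log Q = −(0.0592/2)(-0.903) = 0.0267 V.

0.027 V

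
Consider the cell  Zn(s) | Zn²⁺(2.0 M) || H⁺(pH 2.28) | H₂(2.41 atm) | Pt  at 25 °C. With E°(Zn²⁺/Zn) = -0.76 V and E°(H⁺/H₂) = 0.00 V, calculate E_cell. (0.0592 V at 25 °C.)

0.60 V

The hydrogen couple is the cathode, so E°_cell = 0.76 V; n = 2.
[H⁺] = 10^(−2.28) = 0.0052 M, and Q = [Zn²⁺]·P(H₂) / [H⁺]^2 = 1.75 × 10^5.
E = E° − (0.0592/2) log Q = 0.76 − (0.0592/2)(5.243) = 0.605 V.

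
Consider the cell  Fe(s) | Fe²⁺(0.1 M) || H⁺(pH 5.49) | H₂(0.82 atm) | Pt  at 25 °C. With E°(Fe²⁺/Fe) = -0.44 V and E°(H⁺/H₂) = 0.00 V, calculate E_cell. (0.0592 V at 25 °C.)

0.15 V

The hydrogen couple is the cathode, so E°_cell = 0.44 V; n = 2.
[H⁺] = 10^(−5.49) = 3.2 × 10^-6 M, and Q = [Fe²⁺]·P(H₂) / [H⁺]^2 = 7.83 × 10^9.
E = E° − (0.0592/2) log Q = 0.44 − (0.0592/2)(9.894) = 0.147 V.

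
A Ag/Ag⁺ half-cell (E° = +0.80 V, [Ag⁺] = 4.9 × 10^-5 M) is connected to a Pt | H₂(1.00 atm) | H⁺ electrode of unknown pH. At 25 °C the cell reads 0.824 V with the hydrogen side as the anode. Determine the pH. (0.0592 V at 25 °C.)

pH = 4.72

E°_cell = 0.80 V and n = 2.
log Q = n(E° − E)/0.0592 = 2×(0.80 − 0.824)/0.0592 = -0.811.
With Q = [H⁺]^2 / ([Ag⁺]^2·P(H₂)), solving for [H⁺] gives log[H⁺] = -4.715, so pH = 4.72.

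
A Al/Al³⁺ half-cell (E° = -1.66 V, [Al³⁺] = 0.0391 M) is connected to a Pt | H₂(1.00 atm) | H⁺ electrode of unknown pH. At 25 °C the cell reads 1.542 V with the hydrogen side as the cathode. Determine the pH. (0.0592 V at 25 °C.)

pH = 2.46

E°_cell = 1.66 V and n = 6.
log Q = n(E° − E)/0.0592 = 6×(1.66 − 1.542)/0.0592 = 11.959.
With Q = [Al³⁺]^2·P(H₂)^3 / [H⁺]^6, solving for [H⁺] gives log[H⁺] = -2.463, so pH = 2.46.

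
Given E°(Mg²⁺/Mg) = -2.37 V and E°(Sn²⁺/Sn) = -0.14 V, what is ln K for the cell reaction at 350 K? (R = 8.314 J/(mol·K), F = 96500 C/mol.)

E°_cell = -0.14 − (-2.37) = 2.23 V, with n = 2 electrons transferred.
At equilibrium E = 0, so the Nernst equation gives ln K = nFE°/RT = (2)(96500)(2.23)/((8.314)(350)) = 147.91.

ln K = 147.9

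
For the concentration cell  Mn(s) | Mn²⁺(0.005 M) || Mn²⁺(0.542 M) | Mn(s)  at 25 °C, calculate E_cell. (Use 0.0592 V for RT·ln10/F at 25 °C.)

Both half-cells are Mn²⁺/Mn, so E°_cell = 0. The concentrated side is the cathode; the cell reaction moves Mn²⁺ from high to low concentration with n = 2.
Q = [Mn²⁺]_dilute/[Mn²⁺]_conc = 0.005/0.542 = 0.00923.
E = 0 − (0.0592/2) log Q = −(0.0592/2)(-2.035) = 0.0602 V.

0.060 V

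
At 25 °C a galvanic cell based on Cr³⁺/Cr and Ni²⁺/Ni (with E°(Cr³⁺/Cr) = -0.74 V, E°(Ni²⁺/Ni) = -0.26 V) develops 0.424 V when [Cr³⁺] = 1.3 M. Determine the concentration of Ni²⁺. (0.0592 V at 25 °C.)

0.015 M

From the Nernst equation, log Q = n(E° − E)/0.0592 = 6(0.48 − 0.424)/0.0592 = 5.676, so Q = 4.74 × 10^5.
With Q = [Cr³⁺]^2/[Ni²⁺]^3 and the known concentrations, [Ni²⁺]^3 in the denominator gives [Ni²⁺] = 0.015 M.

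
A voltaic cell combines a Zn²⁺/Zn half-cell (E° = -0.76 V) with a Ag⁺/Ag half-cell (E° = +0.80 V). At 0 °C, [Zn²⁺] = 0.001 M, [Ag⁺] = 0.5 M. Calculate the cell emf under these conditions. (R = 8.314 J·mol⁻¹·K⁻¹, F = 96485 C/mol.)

The Ag⁺/Ag couple has the higher reduction potential and acts as the cathode, so E°_cell = +0.80 − (-0.76) = 1.56 V.
Balancing electrons gives n = 2; the reaction quotient is Q = [Zn²⁺]/[Ag⁺]^2 = 0.00400.
E = E° − (RT/nF) ln Q = 1.56 − (8.314×273)/(2×96485) × (-5.521) = 1.560 + 0.065 = 1.625 V.

1.62 V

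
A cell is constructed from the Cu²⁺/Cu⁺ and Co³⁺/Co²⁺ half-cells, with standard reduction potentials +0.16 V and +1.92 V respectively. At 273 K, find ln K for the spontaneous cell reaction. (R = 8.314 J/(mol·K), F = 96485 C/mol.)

E°_cell = +1.92 − (+0.16) = 1.76 V, with n = 1 electron transferred.
At equilibrium E = 0, so the Nernst equation gives ln K = nFE°/RT = (1)(96485)(1.76)/((8.314)(273)) = 74.82.

ln K = 74.8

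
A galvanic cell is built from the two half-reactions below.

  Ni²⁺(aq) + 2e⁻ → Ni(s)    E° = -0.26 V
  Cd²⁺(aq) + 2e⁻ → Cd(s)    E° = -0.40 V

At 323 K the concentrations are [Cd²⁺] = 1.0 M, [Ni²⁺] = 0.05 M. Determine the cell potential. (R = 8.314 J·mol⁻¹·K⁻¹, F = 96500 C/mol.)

0.098 V

The Ni²⁺/Ni couple has the higher reduction potential and acts as the cathode, so E°_cell = -0.26 − (-0.40) = 0.14 V.
Balancing electrons gives n = 2; the reaction quotient is Q = [Cd²⁺]/[Ni²⁺] = 20.0.
E = E° − (RT/nF) ln Q = 0.14 − (8.314×323)/(2×96500) × (2.996) = 0.140 − 0.042 = 0.098 V.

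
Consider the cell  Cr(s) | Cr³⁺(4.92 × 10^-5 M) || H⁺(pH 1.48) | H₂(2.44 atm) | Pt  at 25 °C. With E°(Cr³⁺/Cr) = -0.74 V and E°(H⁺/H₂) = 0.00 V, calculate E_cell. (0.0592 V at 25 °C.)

0.73 V

The hydrogen couple is the cathode, so E°_cell = 0.74 V; n = 6.
[H⁺] = 10^(−1.48) = 0.033 M, and Q = [Cr³⁺]^2·P(H₂)^3 / [H⁺]^6 = 26.7.
E = E° − (0.0592/6) log Q = 0.74 − (0.0592/6)(1.426) = 0.726 V.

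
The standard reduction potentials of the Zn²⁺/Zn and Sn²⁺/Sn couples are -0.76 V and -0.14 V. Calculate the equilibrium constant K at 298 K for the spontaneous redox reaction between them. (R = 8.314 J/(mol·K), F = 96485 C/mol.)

E°_cell = -0.14 − (-0.76) = 0.62 V, with n = 2 electrons transferred.
At equilibrium E = 0, so the Nernst equation gives ln K = nFE°/RT = (2)(96485)(0.62)/((8.314)(298)) = 48.29.
K = e^48.29 = 9.4 × 10^20.

9.4 × 10^20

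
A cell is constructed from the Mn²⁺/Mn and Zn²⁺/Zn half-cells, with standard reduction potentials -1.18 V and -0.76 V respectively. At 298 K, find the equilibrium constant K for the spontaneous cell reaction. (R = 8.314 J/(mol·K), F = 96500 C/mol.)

E°_cell = -0.76 − (-1.18) = 0.42 V, with n = 2 electrons transferred.
At equilibrium E = 0, so the Nernst equation gives ln K = nFE°/RT = (2)(96500)(0.42)/((8.314)(298)) = 32.72.
K = e^32.72 = 1.6 × 10^14.

1.6 × 10^14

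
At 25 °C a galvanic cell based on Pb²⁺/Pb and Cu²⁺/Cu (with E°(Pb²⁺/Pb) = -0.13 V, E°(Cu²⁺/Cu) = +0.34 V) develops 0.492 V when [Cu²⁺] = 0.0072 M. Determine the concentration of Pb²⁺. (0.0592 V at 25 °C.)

0.0013 M

From the Nernst equation, log Q = n(E° − E)/0.0592 = 2(0.47 − 0.492)/0.0592 = -0.743, so Q = 0.181.
With Q = [Pb²⁺]/[Cu²⁺] and the known concentrations, [Pb²⁺] in the numerator gives [Pb²⁺] = 0.0013 M.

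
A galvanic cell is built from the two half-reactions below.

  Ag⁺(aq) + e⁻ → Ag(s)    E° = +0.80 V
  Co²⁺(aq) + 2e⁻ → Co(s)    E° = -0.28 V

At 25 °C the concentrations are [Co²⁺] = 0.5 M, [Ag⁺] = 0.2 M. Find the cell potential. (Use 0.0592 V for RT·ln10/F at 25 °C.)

The Ag⁺/Ag couple has the higher reduction potential and acts as the cathode, so E°_cell = +0.80 − (-0.28) = 1.08 V.
Balancing electrons gives n = 2; the reaction quotient is Q = [Co²⁺]/[Ag⁺]^2 = 12.5.
At 25 °C, E = E° − (0.0592/n) log Q = 1.08 − (0.0592/2)(1.097) = 1.080 − 0.032 = 1.048 V.

1.05 V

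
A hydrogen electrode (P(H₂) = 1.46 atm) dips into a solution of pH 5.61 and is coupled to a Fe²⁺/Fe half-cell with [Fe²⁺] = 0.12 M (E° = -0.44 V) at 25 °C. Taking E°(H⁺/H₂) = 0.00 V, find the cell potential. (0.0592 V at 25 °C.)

The hydrogen couple is the cathode, so E°_cell = 0.44 V; n = 2.
[H⁺] = 10^(−5.61) = 2.5 × 10^-6 M, and Q = [Fe²⁺]·P(H₂) / [H⁺]^2 = 2.91 × 10^10.
E = E° − (0.0592/2) log Q = 0.44 − (0.0592/2)(10.464) = 0.130 V.

0.13 V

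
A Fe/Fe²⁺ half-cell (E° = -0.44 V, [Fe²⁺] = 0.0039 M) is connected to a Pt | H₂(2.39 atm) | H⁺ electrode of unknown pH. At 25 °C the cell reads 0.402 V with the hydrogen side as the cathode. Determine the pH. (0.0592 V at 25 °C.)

pH = 1.66

E°_cell = 0.44 V and n = 2.
log Q = n(E° − E)/0.0592 = 2×(0.44 − 0.402)/0.0592 = 1.284.
With Q = [Fe²⁺]·P(H₂) / [H⁺]^2, solving for [H⁺] gives log[H⁺] = -1.657, so pH = 1.66.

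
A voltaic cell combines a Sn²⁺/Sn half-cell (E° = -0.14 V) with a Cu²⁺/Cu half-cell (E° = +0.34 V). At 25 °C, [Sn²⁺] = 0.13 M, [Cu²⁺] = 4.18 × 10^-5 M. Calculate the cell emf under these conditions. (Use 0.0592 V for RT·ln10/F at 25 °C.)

0.377 V

The Cu²⁺/Cu couple has the higher reduction potential and acts as the cathode, so E°_cell = +0.34 − (-0.14) = 0.48 V.
Balancing electrons gives n = 2; the reaction quotient is Q = [Sn²⁺]/[Cu²⁺] = 3110.
At 25 °C, E = E° − (0.0592/n) log Q = 0.48 − (0.0592/2)(3.493) = 0.480 − 0.103 = 0.377 V.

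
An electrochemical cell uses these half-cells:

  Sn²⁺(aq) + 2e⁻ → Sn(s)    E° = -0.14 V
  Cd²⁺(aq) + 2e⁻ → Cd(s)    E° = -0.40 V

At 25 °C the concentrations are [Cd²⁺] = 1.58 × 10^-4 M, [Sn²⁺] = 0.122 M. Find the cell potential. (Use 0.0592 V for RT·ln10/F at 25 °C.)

0.345 V

The Sn²⁺/Sn couple has the higher reduction potential and acts as the cathode, so E°_cell = -0.14 − (-0.40) = 0.26 V.
Balancing electrons gives n = 2; the reaction quotient is Q = [Cd²⁺]/[Sn²⁺] = 0.00130.
At 25 °C, E = E° − (0.0592/n) log Q = 0.26 − (0.0592/2)(-2.888) = 0.260 + 0.085 = 0.345 V.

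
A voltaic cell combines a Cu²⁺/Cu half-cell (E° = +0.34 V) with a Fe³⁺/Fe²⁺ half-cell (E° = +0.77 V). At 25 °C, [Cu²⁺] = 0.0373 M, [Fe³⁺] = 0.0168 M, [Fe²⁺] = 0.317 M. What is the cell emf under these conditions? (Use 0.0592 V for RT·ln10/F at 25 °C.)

The Fe³⁺/Fe²⁺ couple has the higher reduction potential and acts as the cathode, so E°_cell = +0.77 − (+0.34) = 0.43 V.
Balancing electrons gives n = 2; the reaction quotient is Q = [Cu²⁺]·[Fe²⁺]^2/[Fe³⁺]^2 = 13.3.
At 25 °C, E = E° − (0.0592/n) log Q = 0.43 − (0.0592/2)(1.123) = 0.430 − 0.033 = 0.397 V.

0.397 V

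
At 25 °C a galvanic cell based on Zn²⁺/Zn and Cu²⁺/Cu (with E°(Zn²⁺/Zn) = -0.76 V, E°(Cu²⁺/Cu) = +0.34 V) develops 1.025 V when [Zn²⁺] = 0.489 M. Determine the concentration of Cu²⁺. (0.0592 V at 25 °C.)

0.0014 M

From the Nernst equation, log Q = n(E° − E)/0.0592 = 2(1.10 − 1.025)/0.0592 = 2.534, so Q = 342.
With Q = [Zn²⁺]/[Cu²⁺] and the known concentrations, [Cu²⁺] in the denominator gives [Cu²⁺] = 0.0014 M.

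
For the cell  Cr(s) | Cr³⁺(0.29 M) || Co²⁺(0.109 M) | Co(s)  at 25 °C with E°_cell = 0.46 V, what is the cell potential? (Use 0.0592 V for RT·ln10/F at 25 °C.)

0.442 V

Balancing electrons gives n = 6; the reaction quotient is Q = [Cr³⁺]^2/[Co²⁺]^3 = 64.9.
At 25 °C, E = E° − (0.0592/n) log Q = 0.46 − (0.0592/6)(1.813) = 0.460 − 0.018 = 0.442 V.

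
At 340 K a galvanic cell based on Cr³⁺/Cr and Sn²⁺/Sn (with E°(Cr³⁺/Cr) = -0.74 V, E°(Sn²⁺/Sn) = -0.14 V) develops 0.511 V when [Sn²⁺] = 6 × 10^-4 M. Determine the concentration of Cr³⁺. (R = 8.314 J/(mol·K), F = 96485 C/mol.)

0.13 M

From the Nernst equation, ln Q = nF(E° − E)/RT = 6×96485×(0.60 − 0.511)/(8.314×340) = 18.227, so Q = 8.24 × 10^7.
With Q = [Cr³⁺]^2/[Sn²⁺]^3 and the known concentrations, [Cr³⁺]^2 in the numerator gives [Cr³⁺] = 0.13 M.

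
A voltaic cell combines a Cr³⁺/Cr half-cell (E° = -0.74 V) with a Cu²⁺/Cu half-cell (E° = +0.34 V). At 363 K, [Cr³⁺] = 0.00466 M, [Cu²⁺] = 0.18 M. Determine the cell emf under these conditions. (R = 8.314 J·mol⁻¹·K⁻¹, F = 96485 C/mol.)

The Cu²⁺/Cu couple has the higher reduction potential and acts as the cathode, so E°_cell = +0.34 − (-0.74) = 1.08 V.
Balancing electrons gives n = 6; the reaction quotient is Q = [Cr³⁺]^2/[Cu²⁺]^3 = 0.00372.
E = E° − (RT/nF) ln Q = 1.08 − (8.314×363)/(6×96485) × (-5.593) = 1.080 + 0.029 = 1.109 V.

1.11 V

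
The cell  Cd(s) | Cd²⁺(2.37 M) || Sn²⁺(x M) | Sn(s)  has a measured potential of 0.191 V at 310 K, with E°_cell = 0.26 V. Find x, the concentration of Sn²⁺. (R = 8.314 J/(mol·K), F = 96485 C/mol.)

0.014 M

From the Nernst equation, ln Q = nF(E° − E)/RT = 2×96485×(0.26 − 0.191)/(8.314×310) = 5.166, so Q = 175.
With Q = [Cd²⁺]/[Sn²⁺] and the known concentrations, [Sn²⁺] in the denominator gives [Sn²⁺] = 0.014 M.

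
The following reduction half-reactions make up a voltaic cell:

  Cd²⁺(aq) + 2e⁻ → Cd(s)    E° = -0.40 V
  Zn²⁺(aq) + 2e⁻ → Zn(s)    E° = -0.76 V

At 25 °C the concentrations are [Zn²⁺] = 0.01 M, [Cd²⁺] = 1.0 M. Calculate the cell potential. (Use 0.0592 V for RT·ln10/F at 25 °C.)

0.419 V

The Cd²⁺/Cd couple has the higher reduction potential and acts as the cathode, so E°_cell = -0.40 − (-0.76) = 0.36 V.
Balancing electrons gives n = 2; the reaction quotient is Q = [Zn²⁺]/[Cd²⁺] = 0.0100.
At 25 °C, E = E° − (0.0592/n) log Q = 0.36 − (0.0592/2)(-2.000) = 0.360 + 0.059 = 0.419 V.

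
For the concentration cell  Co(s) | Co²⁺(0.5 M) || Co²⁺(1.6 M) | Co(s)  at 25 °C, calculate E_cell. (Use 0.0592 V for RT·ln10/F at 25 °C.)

Both half-cells are Co²⁺/Co, so E°_cell = 0. The concentrated side is the cathode; the cell reaction moves Co²⁺ from high to low concentration with n = 2.
Q = [Co²⁺]_dilute/[Co²⁺]_conc = 0.5/1.6 = 0.312.
E = 0 − (0.0592/2) log Q = −(0.0592/2)(-0.505) = 0.0149 V.

0.015 V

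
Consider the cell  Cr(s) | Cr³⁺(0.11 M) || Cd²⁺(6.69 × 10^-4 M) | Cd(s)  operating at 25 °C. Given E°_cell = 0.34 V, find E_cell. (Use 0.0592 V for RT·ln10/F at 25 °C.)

Balancing electrons gives n = 6; the reaction quotient is Q = [Cr³⁺]^2/[Cd²⁺]^3 = 4.04 × 10^7.
At 25 °C, E = E° − (0.0592/n) log Q = 0.34 − (0.0592/6)(7.607) = 0.340 − 0.075 = 0.265 V.

0.265 V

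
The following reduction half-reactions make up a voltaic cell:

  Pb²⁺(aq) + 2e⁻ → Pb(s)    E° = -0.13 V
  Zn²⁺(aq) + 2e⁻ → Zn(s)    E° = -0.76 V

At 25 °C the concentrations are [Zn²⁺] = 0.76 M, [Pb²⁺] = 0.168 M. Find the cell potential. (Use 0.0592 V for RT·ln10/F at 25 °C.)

0.611 V

The Pb²⁺/Pb couple has the higher reduction potential and acts as the cathode, so E°_cell = -0.13 − (-0.76) = 0.63 V.
Balancing electrons gives n = 2; the reaction quotient is Q = [Zn²⁺]/[Pb²⁺] = 4.52.
At 25 °C, E = E° − (0.0592/n) log Q = 0.63 − (0.0592/2)(0.656) = 0.630 − 0.019 = 0.611 V.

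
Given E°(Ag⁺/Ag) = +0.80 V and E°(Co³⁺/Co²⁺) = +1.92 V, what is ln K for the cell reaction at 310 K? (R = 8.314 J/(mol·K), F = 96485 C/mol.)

E°_cell = +1.92 − (+0.80) = 1.12 V, with n = 1 electron transferred.
At equilibrium E = 0, so the Nernst equation gives ln K = nFE°/RT = (1)(96485)(1.12)/((8.314)(310)) = 41.93.

ln K = 41.9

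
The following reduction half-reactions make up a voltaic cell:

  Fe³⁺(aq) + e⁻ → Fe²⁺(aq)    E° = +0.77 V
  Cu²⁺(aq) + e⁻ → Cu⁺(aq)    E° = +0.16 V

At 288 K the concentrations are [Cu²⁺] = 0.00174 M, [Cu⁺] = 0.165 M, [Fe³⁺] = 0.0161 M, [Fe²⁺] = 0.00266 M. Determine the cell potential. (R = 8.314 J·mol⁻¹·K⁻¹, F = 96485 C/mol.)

0.768 V

The Fe³⁺/Fe²⁺ couple has the higher reduction potential and acts as the cathode, so E°_cell = +0.77 − (+0.16) = 0.61 V.
Balancing electrons gives n = 1; the reaction quotient is Q = [Cu²⁺]·[Fe²⁺]/([Cu⁺]·[Fe³⁺]) = 0.00174.
E = E° − (RT/nF) ln Q = 0.61 − (8.314×288)/(1×96485) × (-6.353) = 0.610 + 0.158 = 0.768 V.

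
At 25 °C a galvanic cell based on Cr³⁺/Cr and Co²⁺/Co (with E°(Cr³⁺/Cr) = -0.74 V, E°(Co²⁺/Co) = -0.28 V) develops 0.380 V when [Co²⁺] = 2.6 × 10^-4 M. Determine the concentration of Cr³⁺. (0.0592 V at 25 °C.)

0.047 M

From the Nernst equation, log Q = n(E° − E)/0.0592 = 6(0.46 − 0.380)/0.0592 = 8.108, so Q = 1.28 × 10^8.
With Q = [Cr³⁺]^2/[Co²⁺]^3 and the known concentrations, [Cr³⁺]^2 in the numerator gives [Cr³⁺] = 0.047 M.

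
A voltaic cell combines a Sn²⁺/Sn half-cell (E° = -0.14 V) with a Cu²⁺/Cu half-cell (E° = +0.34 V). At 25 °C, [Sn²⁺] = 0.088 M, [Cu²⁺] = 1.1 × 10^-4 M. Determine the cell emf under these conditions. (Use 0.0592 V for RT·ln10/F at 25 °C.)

The Cu²⁺/Cu couple has the higher reduction potential and acts as the cathode, so E°_cell = +0.34 − (-0.14) = 0.48 V.
Balancing electrons gives n = 2; the reaction quotient is Q = [Sn²⁺]/[Cu²⁺] = 800.
At 25 °C, E = E° − (0.0592/n) log Q = 0.48 − (0.0592/2)(2.903) = 0.480 − 0.086 = 0.394 V.

0.394 V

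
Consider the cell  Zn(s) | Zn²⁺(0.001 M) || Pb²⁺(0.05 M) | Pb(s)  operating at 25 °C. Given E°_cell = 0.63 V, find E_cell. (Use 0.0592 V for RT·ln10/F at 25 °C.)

Balancing electrons gives n = 2; the reaction quotient is Q = [Zn²⁺]/[Pb²⁺] = 0.0200.
At 25 °C, E = E° − (0.0592/n) log Q = 0.63 − (0.0592/2)(-1.699) = 0.630 + 0.050 = 0.680 V.

0.680 V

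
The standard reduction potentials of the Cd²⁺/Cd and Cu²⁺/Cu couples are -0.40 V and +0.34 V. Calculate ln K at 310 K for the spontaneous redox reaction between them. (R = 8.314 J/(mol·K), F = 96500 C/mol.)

ln K = 55.4

E°_cell = +0.34 − (-0.40) = 0.74 V, with n = 2 electrons transferred.
At equilibrium E = 0, so the Nernst equation gives ln K = nFE°/RT = (2)(96500)(0.74)/((8.314)(310)) = 55.41.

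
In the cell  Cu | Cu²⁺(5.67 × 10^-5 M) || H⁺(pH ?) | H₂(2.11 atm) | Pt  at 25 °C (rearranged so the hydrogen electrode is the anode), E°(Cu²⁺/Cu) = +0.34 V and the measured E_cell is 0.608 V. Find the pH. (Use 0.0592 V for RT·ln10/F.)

pH = 6.49

E°_cell = 0.34 V and n = 2.
log Q = n(E° − E)/0.0592 = 2×(0.34 − 0.608)/0.0592 = -9.054.
With Q = [H⁺]^2 / ([Cu²⁺]·P(H₂)), solving for [H⁺] gives log[H⁺] = -6.488, so pH = 6.49.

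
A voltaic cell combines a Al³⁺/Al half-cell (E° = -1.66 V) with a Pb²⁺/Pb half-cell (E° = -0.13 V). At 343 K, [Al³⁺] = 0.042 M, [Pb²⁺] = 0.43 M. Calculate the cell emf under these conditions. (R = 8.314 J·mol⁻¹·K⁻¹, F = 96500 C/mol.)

1.55 V

The Pb²⁺/Pb couple has the higher reduction potential and acts as the cathode, so E°_cell = -0.13 − (-1.66) = 1.53 V.
Balancing electrons gives n = 6; the reaction quotient is Q = [Al³⁺]^2/[Pb²⁺]^3 = 0.0222.
E = E° − (RT/nF) ln Q = 1.53 − (8.314×343)/(6×96500) × (-3.808) = 1.530 + 0.019 = 1.549 V.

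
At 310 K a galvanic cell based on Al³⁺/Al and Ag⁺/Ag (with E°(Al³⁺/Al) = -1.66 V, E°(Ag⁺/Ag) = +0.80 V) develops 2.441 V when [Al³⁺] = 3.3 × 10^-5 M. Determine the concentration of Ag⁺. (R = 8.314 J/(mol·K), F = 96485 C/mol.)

From the Nernst equation, ln Q = nF(E° − E)/RT = 3×96485×(2.46 − 2.441)/(8.314×310) = 2.134, so Q = 8.45.
With Q = [Al³⁺]/[Ag⁺]^3 and the known concentrations, [Ag⁺]^3 in the denominator gives [Ag⁺] = 0.016 M.

0.016 M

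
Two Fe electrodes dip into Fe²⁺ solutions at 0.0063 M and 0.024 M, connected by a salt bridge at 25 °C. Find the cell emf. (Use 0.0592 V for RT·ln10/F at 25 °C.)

0.017 V

Both half-cells are Fe²⁺/Fe, so E°_cell = 0. The concentrated side is the cathode; the cell reaction moves Fe²⁺ from high to low concentration with n = 2.
Q = [Fe²⁺]_dilute/[Fe²⁺]_conc = 0.0063/0.024 = 0.262.
E = 0 − (0.0592/2) log Q = −(0.0592/2)(-0.581) = 0.0172 V.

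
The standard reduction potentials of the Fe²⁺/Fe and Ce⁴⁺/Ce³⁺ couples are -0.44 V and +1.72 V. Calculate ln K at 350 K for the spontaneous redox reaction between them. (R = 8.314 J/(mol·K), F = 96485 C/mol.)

ln K = 143.2

E°_cell = +1.72 − (-0.44) = 2.16 V, with n = 2 electrons transferred.
At equilibrium E = 0, so the Nernst equation gives ln K = nFE°/RT = (2)(96485)(2.16)/((8.314)(350)) = 143.24.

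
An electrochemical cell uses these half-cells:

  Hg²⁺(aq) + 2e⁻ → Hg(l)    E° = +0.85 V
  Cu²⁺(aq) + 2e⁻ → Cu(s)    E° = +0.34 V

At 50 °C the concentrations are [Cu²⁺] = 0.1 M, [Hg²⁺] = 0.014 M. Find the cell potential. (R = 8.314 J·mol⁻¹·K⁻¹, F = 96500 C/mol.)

0.483 V

The Hg²⁺/Hg couple has the higher reduction potential and acts as the cathode, so E°_cell = +0.85 − (+0.34) = 0.51 V.
Balancing electrons gives n = 2; the reaction quotient is Q = [Cu²⁺]/[Hg²⁺] = 7.14.
E = E° − (RT/nF) ln Q = 0.51 − (8.314×323)/(2×96500) × (1.966) = 0.510 − 0.027 = 0.483 V.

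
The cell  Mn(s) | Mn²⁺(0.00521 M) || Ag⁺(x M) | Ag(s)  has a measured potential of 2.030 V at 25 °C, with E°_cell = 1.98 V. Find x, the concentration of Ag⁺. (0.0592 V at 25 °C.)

0.5 M

From the Nernst equation, log Q = n(E° − E)/0.0592 = 2(1.98 − 2.030)/0.0592 = -1.689, so Q = 0.0205.
With Q = [Mn²⁺]/[Ag⁺]^2 and the known concentrations, [Ag⁺]^2 in the denominator gives [Ag⁺] = 0.5 M.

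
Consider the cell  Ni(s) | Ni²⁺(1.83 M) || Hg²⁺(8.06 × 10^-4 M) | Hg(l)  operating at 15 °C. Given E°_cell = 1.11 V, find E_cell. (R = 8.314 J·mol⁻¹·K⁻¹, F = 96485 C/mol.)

Balancing electrons gives n = 2; the reaction quotient is Q = [Ni²⁺]/[Hg²⁺] = 2270.
E = E° − (RT/nF) ln Q = 1.11 − (8.314×288)/(2×96485) × (7.728) = 1.110 − 0.096 = 1.014 V.

1.01 V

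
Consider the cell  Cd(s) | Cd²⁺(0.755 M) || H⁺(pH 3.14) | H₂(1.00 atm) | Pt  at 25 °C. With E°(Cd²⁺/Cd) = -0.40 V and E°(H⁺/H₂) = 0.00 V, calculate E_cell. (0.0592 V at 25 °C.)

0.22 V

The hydrogen couple is the cathode, so E°_cell = 0.40 V; n = 2.
[H⁺] = 10^(−3.14) = 7.2 × 10^-4 M, and Q = [Cd²⁺]·P(H₂) / [H⁺]^2 = 1.44 × 10^6.
E = E° − (0.0592/2) log Q = 0.40 − (0.0592/2)(6.158) = 0.218 V.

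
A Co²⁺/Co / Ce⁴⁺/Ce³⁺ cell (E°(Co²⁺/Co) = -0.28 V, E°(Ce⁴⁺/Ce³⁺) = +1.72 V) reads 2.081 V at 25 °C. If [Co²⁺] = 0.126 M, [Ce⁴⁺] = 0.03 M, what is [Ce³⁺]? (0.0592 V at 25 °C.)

From the Nernst equation, log Q = n(E° − E)/0.0592 = 2(2.00 − 2.081)/0.0592 = -2.736, so Q = 0.00183.
With Q = [Co²⁺]·[Ce³⁺]^2/[Ce⁴⁺]^2 and the known concentrations, [Ce³⁺]^2 in the numerator gives [Ce³⁺] = 0.0036 M.

0.0036 M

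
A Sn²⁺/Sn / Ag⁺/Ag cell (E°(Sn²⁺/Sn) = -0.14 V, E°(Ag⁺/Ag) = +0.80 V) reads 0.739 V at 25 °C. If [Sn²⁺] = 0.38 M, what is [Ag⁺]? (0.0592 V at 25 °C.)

From the Nernst equation, log Q = n(E° − E)/0.0592 = 2(0.94 − 0.739)/0.0592 = 6.791, so Q = 6.17 × 10^6.
With Q = [Sn²⁺]/[Ag⁺]^2 and the known concentrations, [Ag⁺]^2 in the denominator gives [Ag⁺] = 2.5 × 10^-4 M.

2.5 × 10^-4 M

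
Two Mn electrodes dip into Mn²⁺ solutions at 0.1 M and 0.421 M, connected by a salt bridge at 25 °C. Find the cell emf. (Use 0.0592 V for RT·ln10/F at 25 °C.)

Both half-cells are Mn²⁺/Mn, so E°_cell = 0. The concentrated side is the cathode; the cell reaction moves Mn²⁺ from high to low concentration with n = 2.
Q = [Mn²⁺]_dilute/[Mn²⁺]_conc = 0.1/0.421 = 0.238.
E = 0 − (0.0592/2) log Q = −(0.0592/2)(-0.624) = 0.0185 V.

0.018 V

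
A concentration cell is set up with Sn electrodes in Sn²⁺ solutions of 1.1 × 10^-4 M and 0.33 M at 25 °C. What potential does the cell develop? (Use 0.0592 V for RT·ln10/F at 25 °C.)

0.10 V

Both half-cells are Sn²⁺/Sn, so E°_cell = 0. The concentrated side is the cathode; the cell reaction moves Sn²⁺ from high to low concentration with n = 2.
Q = [Sn²⁺]_dilute/[Sn²⁺]_conc = 1.1 × 10^-4/0.33 = 3.33 × 10^-4.
E = 0 − (0.0592/2) log Q = −(0.0592/2)(-3.477) = 0.1029 V.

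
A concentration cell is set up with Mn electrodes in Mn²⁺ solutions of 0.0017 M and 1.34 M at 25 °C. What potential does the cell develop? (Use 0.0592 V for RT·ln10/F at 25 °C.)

Both half-cells are Mn²⁺/Mn, so E°_cell = 0. The concentrated side is the cathode; the cell reaction moves Mn²⁺ from high to low concentration with n = 2.
Q = [Mn²⁺]_dilute/[Mn²⁺]_conc = 0.0017/1.34 = 0.00127.
E = 0 − (0.0592/2) log Q = −(0.0592/2)(-2.897) = 0.0858 V.

0.086 V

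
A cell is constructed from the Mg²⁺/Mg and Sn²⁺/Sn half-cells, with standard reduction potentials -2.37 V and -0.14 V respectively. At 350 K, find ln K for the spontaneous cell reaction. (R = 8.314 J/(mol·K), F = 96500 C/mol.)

ln K = 147.9

E°_cell = -0.14 − (-2.37) = 2.23 V, with n = 2 electrons transferred.
At equilibrium E = 0, so the Nernst equation gives ln K = nFE°/RT = (2)(96500)(2.23)/((8.314)(350)) = 147.91.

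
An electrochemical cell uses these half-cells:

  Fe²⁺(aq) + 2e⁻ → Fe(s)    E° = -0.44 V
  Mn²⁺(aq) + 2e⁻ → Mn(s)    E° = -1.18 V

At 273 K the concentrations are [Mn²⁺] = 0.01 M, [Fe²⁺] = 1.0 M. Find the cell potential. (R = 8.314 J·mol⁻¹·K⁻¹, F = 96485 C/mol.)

The Fe²⁺/Fe couple has the higher reduction potential and acts as the cathode, so E°_cell = -0.44 − (-1.18) = 0.74 V.
Balancing electrons gives n = 2; the reaction quotient is Q = [Mn²⁺]/[Fe²⁺] = 0.0100.
E = E° − (RT/nF) ln Q = 0.74 − (8.314×273)/(2×96485) × (-4.605) = 0.740 + 0.054 = 0.794 V.

0.794 V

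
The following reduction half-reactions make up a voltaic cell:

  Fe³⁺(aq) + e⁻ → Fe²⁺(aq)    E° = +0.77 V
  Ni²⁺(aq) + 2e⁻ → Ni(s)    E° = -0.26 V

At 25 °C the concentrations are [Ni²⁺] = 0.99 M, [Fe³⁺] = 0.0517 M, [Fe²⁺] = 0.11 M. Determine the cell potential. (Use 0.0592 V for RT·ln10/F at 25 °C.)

The Fe³⁺/Fe²⁺ couple has the higher reduction potential and acts as the cathode, so E°_cell = +0.77 − (-0.26) = 1.03 V.
Balancing electrons gives n = 2; the reaction quotient is Q = [Ni²⁺]·[Fe²⁺]^2/[Fe³⁺]^2 = 4.48.
At 25 °C, E = E° − (0.0592/n) log Q = 1.03 − (0.0592/2)(0.651) = 1.030 − 0.019 = 1.011 V.

1.01 V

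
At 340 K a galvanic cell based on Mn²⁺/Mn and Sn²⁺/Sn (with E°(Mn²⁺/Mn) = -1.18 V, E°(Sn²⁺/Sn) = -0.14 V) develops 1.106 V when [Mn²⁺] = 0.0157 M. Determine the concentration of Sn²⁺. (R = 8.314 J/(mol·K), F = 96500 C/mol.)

From the Nernst equation, ln Q = nF(E° − E)/RT = 2×96500×(1.04 − 1.106)/(8.314×340) = -4.506, so Q = 0.0110.
With Q = [Mn²⁺]/[Sn²⁺] and the known concentrations, [Sn²⁺] in the denominator gives [Sn²⁺] = 1.4 M.

1.4 M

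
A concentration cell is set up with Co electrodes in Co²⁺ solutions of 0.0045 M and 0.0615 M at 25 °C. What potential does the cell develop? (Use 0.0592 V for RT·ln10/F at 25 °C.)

0.034 V

Both half-cells are Co²⁺/Co, so E°_cell = 0. The concentrated side is the cathode; the cell reaction moves Co²⁺ from high to low concentration with n = 2.
Q = [Co²⁺]_dilute/[Co²⁺]_conc = 0.0045/0.0615 = 0.0732.
E = 0 − (0.0592/2) log Q = −(0.0592/2)(-1.136) = 0.0336 V.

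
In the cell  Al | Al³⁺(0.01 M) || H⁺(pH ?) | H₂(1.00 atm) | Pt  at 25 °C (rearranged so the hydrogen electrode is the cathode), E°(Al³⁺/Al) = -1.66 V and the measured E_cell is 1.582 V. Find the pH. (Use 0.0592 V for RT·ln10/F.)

pH = 1.98

E°_cell = 1.66 V and n = 6.
log Q = n(E° − E)/0.0592 = 6×(1.66 − 1.582)/0.0592 = 7.905.
With Q = [Al³⁺]^2·P(H₂)^3 / [H⁺]^6, solving for [H⁺] gives log[H⁺] = -1.984, so pH = 1.98.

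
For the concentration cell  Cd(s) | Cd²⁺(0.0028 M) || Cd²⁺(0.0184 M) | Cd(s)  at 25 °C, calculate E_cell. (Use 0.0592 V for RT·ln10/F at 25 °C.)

0.024 V

Both half-cells are Cd²⁺/Cd, so E°_cell = 0. The concentrated side is the cathode; the cell reaction moves Cd²⁺ from high to low concentration with n = 2.
Q = [Cd²⁺]_dilute/[Cd²⁺]_conc = 0.0028/0.0184 = 0.152.
E = 0 − (0.0592/2) log Q = −(0.0592/2)(-0.818) = 0.0242 V.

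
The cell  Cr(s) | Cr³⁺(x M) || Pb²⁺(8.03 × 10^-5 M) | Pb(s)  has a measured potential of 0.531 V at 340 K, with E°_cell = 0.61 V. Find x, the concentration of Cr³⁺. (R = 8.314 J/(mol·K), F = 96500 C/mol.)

0.0023 M

From the Nernst equation, ln Q = nF(E° − E)/RT = 6×96500×(0.61 − 0.531)/(8.314×340) = 16.181, so Q = 1.07 × 10^7.
With Q = [Cr³⁺]^2/[Pb²⁺]^3 and the known concentrations, [Cr³⁺]^2 in the numerator gives [Cr³⁺] = 0.0023 M.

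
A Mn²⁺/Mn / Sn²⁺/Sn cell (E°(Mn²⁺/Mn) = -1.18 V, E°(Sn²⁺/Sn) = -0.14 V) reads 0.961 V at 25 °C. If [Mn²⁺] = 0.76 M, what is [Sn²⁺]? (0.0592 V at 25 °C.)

From the Nernst equation, log Q = n(E° − E)/0.0592 = 2(1.04 − 0.961)/0.0592 = 2.669, so Q = 467.
With Q = [Mn²⁺]/[Sn²⁺] and the known concentrations, [Sn²⁺] in the denominator gives [Sn²⁺] = 0.0016 M.

0.0016 M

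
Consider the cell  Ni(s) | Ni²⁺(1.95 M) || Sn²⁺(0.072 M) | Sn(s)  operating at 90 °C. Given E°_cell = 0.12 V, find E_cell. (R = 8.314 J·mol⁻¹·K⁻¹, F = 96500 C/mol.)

Balancing electrons gives n = 2; the reaction quotient is Q = [Ni²⁺]/[Sn²⁺] = 27.1.
E = E° − (RT/nF) ln Q = 0.12 − (8.314×363)/(2×96500) × (3.299) = 0.120 − 0.052 = 0.068 V.

0.068 V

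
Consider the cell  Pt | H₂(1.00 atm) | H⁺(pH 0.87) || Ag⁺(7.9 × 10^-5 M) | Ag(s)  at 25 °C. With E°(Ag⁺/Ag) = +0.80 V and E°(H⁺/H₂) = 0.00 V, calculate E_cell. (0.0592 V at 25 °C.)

0.61 V

The Ag⁺/Ag couple is the cathode, so E°_cell = 0.80 V; n = 2.
[H⁺] = 10^(−0.87) = 0.13 M, and Q = [H⁺]^2 / ([Ag⁺]^2·P(H₂)) = 2.92 × 10^6.
E = E° − (0.0592/2) log Q = 0.80 − (0.0592/2)(6.465) = 0.609 V.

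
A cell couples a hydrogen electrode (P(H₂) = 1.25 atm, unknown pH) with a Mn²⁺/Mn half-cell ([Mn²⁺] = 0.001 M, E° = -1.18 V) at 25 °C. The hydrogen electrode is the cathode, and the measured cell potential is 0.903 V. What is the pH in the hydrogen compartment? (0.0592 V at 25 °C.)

pH = 6.13

E°_cell = 1.18 V and n = 2.
log Q = n(E° − E)/0.0592 = 2×(1.18 − 0.903)/0.0592 = 9.358.
With Q = [Mn²⁺]·P(H₂) / [H⁺]^2, solving for [H⁺] gives log[H⁺] = -6.131, so pH = 6.13.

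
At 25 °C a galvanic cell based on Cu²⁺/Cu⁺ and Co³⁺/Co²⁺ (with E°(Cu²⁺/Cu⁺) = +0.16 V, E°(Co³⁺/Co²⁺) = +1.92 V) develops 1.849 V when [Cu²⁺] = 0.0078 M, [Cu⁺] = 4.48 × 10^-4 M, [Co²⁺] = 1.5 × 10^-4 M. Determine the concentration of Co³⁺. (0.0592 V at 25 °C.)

From the Nernst equation, log Q = n(E° − E)/0.0592 = 1(1.76 − 1.849)/0.0592 = -1.503, so Q = 0.0314.
With Q = [Cu²⁺]·[Co²⁺]/([Cu⁺]·[Co³⁺]) and the known concentrations, [Co³⁺] in the denominator gives [Co³⁺] = 0.083 M.

0.083 M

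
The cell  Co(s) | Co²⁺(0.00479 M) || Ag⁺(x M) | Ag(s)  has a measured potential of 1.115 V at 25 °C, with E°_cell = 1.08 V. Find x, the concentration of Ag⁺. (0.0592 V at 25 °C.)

From the Nernst equation, log Q = n(E° − E)/0.0592 = 2(1.08 − 1.115)/0.0592 = -1.182, so Q = 0.0657.
With Q = [Co²⁺]/[Ag⁺]^2 and the known concentrations, [Ag⁺]^2 in the denominator gives [Ag⁺] = 0.27 M.

0.27 M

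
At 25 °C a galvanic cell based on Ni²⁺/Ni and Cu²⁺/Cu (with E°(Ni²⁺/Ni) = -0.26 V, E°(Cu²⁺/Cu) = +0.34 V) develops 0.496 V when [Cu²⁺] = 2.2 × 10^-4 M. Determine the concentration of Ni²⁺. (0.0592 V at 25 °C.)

From the Nernst equation, log Q = n(E° − E)/0.0592 = 2(0.60 − 0.496)/0.0592 = 3.514, so Q = 3260.
With Q = [Ni²⁺]/[Cu²⁺] and the known concentrations, [Ni²⁺] in the numerator gives [Ni²⁺] = 0.72 M.

0.72 M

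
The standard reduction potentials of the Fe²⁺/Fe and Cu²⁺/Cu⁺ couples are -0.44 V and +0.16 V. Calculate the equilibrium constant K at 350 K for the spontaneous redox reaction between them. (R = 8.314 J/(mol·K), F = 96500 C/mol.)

E°_cell = +0.16 − (-0.44) = 0.60 V, with n = 2 electrons transferred.
At equilibrium E = 0, so the Nernst equation gives ln K = nFE°/RT = (2)(96500)(0.60)/((8.314)(350)) = 39.80.
K = e^39.80 = 1.9 × 10^17.

1.9 × 10^17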